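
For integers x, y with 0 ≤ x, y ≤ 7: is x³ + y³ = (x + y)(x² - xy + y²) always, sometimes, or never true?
The identity holds for every pair in the range. For instance at (x, y) = (4, 5): both sides equal 189.

Answer: Always true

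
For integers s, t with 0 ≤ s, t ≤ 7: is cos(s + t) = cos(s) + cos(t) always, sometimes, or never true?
The claim fails for every pair in the range. For instance at (s, t) = (4, 4): LHS = cos(8) ≈ -0.1455, RHS = 2·cos(4) ≈ -1.307.

Answer: Never true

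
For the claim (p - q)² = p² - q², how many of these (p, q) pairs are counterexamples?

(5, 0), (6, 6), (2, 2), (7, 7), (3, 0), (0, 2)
1

Testing each pair:
(5, 0): LHS = 25, RHS = 25 → satisfies claim
(6, 6): LHS = 0, RHS = 0 → satisfies claim
(2, 2): LHS = 0, RHS = 0 → satisfies claim
(7, 7): LHS = 0, RHS = 0 → satisfies claim
(3, 0): LHS = 9, RHS = 9 → satisfies claim
(0, 2): LHS = 4, RHS = -4 → counterexample

That makes 1 counterexample.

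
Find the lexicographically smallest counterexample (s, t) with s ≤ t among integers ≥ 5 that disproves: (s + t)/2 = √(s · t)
(s, t) = (5, 6)

At (5, 5): both sides equal 5, so it holds there.

Substituting (5, 6) into the claim:
LHS = (5 + 6)/2 = 11/2
RHS = √(5 · 6) = √(30) ≈ 5.477

Since LHS ≠ RHS, this pair disproves the claim, and no lexicographically smaller pair (s ≤ t, integers ≥ 5) does.

For instance (5, 7) is also a counterexample (LHS = 6, RHS = √(35) ≈ 5.916), but it's lexicographically larger.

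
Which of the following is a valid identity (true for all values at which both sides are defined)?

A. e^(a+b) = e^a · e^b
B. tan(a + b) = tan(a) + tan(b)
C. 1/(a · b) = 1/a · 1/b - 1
A

A: holds — e.g. at (1, 1), both sides equal e^2 ≈ 7.389.
B: fails at (1, 2) — LHS = tan(3) ≈ -0.1425, RHS = tan(2) + tan(1) ≈ -0.6276.
C: fails at (2, 7) — LHS = 1/14, RHS = -13/14.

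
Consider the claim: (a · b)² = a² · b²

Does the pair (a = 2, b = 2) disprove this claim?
Substituting a = 2, b = 2:
LHS = (2 · 2)² = 16
RHS = 2² · 2² = 16

The sides agree, so this pair does not disprove the claim.

Answer: No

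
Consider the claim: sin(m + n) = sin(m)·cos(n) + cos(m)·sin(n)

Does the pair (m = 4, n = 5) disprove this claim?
No

Substituting m = 4, n = 5:
LHS = sin(4 + 5) = sin(9) ≈ 0.4121
RHS = sin(4)·cos(5) + cos(4)·sin(5) = sin(4)·cos(5) + sin(5)·cos(4) ≈ 0.4121

The sides agree, so this pair does not disprove the claim.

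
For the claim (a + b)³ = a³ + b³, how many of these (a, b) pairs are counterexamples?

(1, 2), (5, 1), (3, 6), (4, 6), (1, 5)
5

Testing each pair:
(1, 2): LHS = 27, RHS = 9 → counterexample
(5, 1): LHS = 216, RHS = 126 → counterexample
(3, 6): LHS = 729, RHS = 243 → counterexample
(4, 6): LHS = 1000, RHS = 280 → counterexample
(1, 5): LHS = 216, RHS = 126 → counterexample

That makes 5 counterexamples.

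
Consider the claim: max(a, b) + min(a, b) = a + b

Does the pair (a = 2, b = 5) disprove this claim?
Substituting a = 2, b = 5:
LHS = max(2, 5) + min(2, 5) = 7
RHS = 2 + 5 = 7

The sides agree, so this pair does not disprove the claim.

Answer: No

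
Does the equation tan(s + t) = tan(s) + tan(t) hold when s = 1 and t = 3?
Fails

Substituting s = 1, t = 3:

LHS = tan(1 + 3) = tan(4) ≈ 1.158
RHS = tan(1) + tan(3) ≈ 1.415

LHS ≠ RHS, so the equation does not hold at this point.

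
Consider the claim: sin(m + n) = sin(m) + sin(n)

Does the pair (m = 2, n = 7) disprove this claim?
Yes

Substituting m = 2, n = 7:
LHS = sin(2 + 7) = sin(9) ≈ 0.4121
RHS = sin(2) + sin(7) ≈ 1.566

Since LHS ≠ RHS, this pair disproves the claim.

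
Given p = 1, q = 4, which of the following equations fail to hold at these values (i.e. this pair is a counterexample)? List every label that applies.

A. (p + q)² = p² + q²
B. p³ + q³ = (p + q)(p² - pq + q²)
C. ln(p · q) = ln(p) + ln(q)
A

Evaluating each claim at the given values:
A. LHS = 25, RHS = 17 → fails here (LHS ≠ RHS)
B. LHS = 65, RHS = 65 → holds here (LHS = RHS)
C. LHS = ln(4) ≈ 1.386, RHS = ln(4) ≈ 1.386 → holds here (LHS = RHS)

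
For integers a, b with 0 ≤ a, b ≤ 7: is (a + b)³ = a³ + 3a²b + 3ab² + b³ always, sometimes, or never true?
The identity holds for every pair in the range. For instance at (a, b) = (5, 1): both sides equal 216.

Answer: Always true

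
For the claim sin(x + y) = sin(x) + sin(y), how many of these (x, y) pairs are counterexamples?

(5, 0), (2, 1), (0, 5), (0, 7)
Testing each pair:
(5, 0): LHS = sin(5) ≈ -0.9589, RHS = sin(5) ≈ -0.9589 → satisfies claim
(2, 1): LHS = sin(3) ≈ 0.1411, RHS = sin(1) + sin(2) ≈ 1.751 → counterexample
(0, 5): LHS = sin(5) ≈ -0.9589, RHS = sin(5) ≈ -0.9589 → satisfies claim
(0, 7): LHS = sin(7) ≈ 0.657, RHS = sin(7) ≈ 0.657 → satisfies claim

That makes 1 counterexample.

Answer: 1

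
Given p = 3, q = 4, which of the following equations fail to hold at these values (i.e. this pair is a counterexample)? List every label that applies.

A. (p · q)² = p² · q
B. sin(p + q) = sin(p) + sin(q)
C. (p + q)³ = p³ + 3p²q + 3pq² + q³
A, B

Evaluating each claim at the given values:
A. LHS = 144, RHS = 36 → fails here (LHS ≠ RHS)
B. LHS = sin(7) ≈ 0.657, RHS = sin(4) + sin(3) ≈ -0.6157 → fails here (LHS ≠ RHS)
C. LHS = 343, RHS = 343 → holds here (LHS = RHS)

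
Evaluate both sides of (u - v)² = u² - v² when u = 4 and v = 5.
LHS = (4 - 5)² = 1
RHS = 4² - 5² = -9

LHS ≠ RHS, so the equation does not hold here.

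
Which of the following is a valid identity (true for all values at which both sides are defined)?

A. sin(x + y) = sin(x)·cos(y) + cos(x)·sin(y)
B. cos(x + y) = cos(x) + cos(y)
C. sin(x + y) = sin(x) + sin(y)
A: holds — e.g. at (4, 5), both sides equal sin(9) ≈ 0.4121.
B: fails at (1, 4) — LHS = cos(5) ≈ 0.2837, RHS = cos(4) + cos(1) ≈ -0.1133.
C: fails at (2, 5) — LHS = sin(7) ≈ 0.657, RHS = sin(5) + sin(2) ≈ -0.04963.

Answer: A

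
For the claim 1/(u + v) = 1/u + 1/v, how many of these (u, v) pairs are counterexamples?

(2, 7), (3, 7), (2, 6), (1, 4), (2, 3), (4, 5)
6

Testing each pair:
(2, 7): LHS = 1/9, RHS = 9/14 → counterexample
(3, 7): LHS = 1/10, RHS = 10/21 → counterexample
(2, 6): LHS = 1/8, RHS = 2/3 → counterexample
(1, 4): LHS = 1/5, RHS = 5/4 → counterexample
(2, 3): LHS = 1/5, RHS = 5/6 → counterexample
(4, 5): LHS = 1/9, RHS = 9/20 → counterexample

That makes 6 counterexamples.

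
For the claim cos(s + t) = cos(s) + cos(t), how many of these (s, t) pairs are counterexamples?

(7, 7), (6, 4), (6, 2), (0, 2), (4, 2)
Testing each pair:
(7, 7): LHS = cos(14) ≈ 0.1367, RHS = 2·cos(7) ≈ 1.508 → counterexample
(6, 4): LHS = cos(10) ≈ -0.8391, RHS = cos(4) + cos(6) ≈ 0.3065 → counterexample
(6, 2): LHS = cos(8) ≈ -0.1455, RHS = cos(2) + cos(6) ≈ 0.544 → counterexample
(0, 2): LHS = cos(2) ≈ -0.4161, RHS = cos(2) + 1 ≈ 0.5839 → counterexample
(4, 2): LHS = cos(6) ≈ 0.9602, RHS = cos(4) + cos(2) ≈ -1.07 → counterexample

That makes 5 counterexamples.

Answer: 5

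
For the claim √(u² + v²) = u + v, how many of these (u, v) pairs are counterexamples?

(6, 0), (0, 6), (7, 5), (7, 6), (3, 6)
3

Testing each pair:
(6, 0): LHS = 6, RHS = 6 → satisfies claim
(0, 6): LHS = 6, RHS = 6 → satisfies claim
(7, 5): LHS = √(74) ≈ 8.602, RHS = 12 → counterexample
(7, 6): LHS = √(85) ≈ 9.22, RHS = 13 → counterexample
(3, 6): LHS = 3·√(5) ≈ 6.708, RHS = 9 → counterexample

That makes 3 counterexamples.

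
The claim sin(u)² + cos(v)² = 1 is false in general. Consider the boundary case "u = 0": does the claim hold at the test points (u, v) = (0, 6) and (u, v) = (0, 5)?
At (0, 6): LHS = cos(6)² ≈ 0.9219 ≠ RHS = 1
At (0, 5): LHS = cos(5)² ≈ 0.08046 ≠ RHS = 1

Answer: No, fails at both test points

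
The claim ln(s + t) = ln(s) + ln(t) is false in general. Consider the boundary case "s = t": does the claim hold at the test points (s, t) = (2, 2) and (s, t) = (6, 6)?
Only at (2, 2)

At (2, 2): LHS = ln(4) ≈ 1.386, RHS = 2·ln(2) ≈ 1.386 → equal
At (6, 6): LHS = ln(12) ≈ 2.485 ≠ RHS = 2·ln(6) ≈ 3.584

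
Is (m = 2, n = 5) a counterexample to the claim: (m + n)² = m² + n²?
Substituting m = 2, n = 5:
LHS = (2 + 5)² = 49
RHS = 2² + 5² = 29

Since LHS ≠ RHS, this pair disproves the claim.

Answer: Yes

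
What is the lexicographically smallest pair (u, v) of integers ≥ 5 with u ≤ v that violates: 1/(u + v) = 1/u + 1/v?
Substituting (5, 5) into the claim:
LHS = 1/(5 + 5) = 1/10
RHS = 1/5 + 1/5 = 2/5

Since LHS ≠ RHS, this pair disproves the claim, and no lexicographically smaller pair (u ≤ v, integers ≥ 5) does.

For instance (6, 8) is also a counterexample (LHS = 1/14, RHS = 7/24), but it's lexicographically larger.

Answer: (u, v) = (5, 5)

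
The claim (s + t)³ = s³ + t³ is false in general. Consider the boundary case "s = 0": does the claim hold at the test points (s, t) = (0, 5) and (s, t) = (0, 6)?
At (0, 5): LHS = 125, RHS = 125 → equal
At (0, 6): LHS = 216, RHS = 216 → equal

So the claim does hold at both of these boundary points, even though it is not an identity.

Answer: Yes, holds at both test points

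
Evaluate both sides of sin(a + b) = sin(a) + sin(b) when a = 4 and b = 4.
LHS = sin(4 + 4) = sin(8) ≈ 0.9894
RHS = sin(4) + sin(4) = 2·sin(4) ≈ -1.514

LHS ≠ RHS (they differ by about 2.503), so the equation does not hold here.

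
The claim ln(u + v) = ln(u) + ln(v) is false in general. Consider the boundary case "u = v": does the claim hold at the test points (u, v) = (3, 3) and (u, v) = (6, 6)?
No, fails at both test points

At (3, 3): LHS = ln(6) ≈ 1.792 ≠ RHS = 2·ln(3) ≈ 2.197
At (6, 6): LHS = ln(12) ≈ 2.485 ≠ RHS = 2·ln(6) ≈ 3.584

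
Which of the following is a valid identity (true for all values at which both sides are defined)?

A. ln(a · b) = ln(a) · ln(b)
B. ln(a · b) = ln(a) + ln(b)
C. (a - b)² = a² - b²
A: fails at (2, 3) — LHS = ln(6) ≈ 1.792, RHS = ln(2)·ln(3) ≈ 0.7615.
B: holds — e.g. at (3, 4), both sides equal ln(12) ≈ 2.485.
C: fails at (2, 7) — LHS = 25, RHS = -45.

Answer: B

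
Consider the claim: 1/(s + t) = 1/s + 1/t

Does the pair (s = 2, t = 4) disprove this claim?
Yes

Substituting s = 2, t = 4:
LHS = 1/(2 + 4) = 1/6
RHS = 1/2 + 1/4 = 3/4

Since LHS ≠ RHS, this pair disproves the claim.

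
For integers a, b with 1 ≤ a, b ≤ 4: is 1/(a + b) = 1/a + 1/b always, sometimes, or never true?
Never true

The claim fails for every pair in the range. For instance at (a, b) = (1, 2): LHS = 1/3, RHS = 3/2.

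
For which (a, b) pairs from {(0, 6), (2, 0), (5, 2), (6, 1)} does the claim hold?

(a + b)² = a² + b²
(0, 6), (2, 0)

Testing each pair:
(0, 6): LHS = 36, RHS = 36 → holds
(2, 0): LHS = 4, RHS = 4 → holds
(5, 2): LHS = 49, RHS = 29 → fails
(6, 1): LHS = 49, RHS = 37 → fails

2 of 4 pairs satisfy the claim.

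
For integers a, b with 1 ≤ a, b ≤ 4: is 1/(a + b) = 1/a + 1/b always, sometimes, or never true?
Never true

The claim fails for every pair in the range. For instance at (a, b) = (2, 4): LHS = 1/6, RHS = 3/4.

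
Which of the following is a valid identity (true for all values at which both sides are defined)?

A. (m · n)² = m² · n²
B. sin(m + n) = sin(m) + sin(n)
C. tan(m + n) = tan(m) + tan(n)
A: holds — e.g. at (2, 2), both sides equal 16.
B: fails at (6, 7) — LHS = sin(13) ≈ 0.4202, RHS = sin(6) + sin(7) ≈ 0.3776.
C: fails at (1, 3) — LHS = tan(4) ≈ 1.158, RHS = tan(3) + tan(1) ≈ 1.415.

Answer: A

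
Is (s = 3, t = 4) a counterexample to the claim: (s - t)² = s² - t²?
Substituting s = 3, t = 4:
LHS = (3 - 4)² = 1
RHS = 3² - 4² = -7

Since LHS ≠ RHS, this pair disproves the claim.

Answer: Yes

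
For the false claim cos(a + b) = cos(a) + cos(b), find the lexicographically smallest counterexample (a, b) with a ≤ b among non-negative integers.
(a, b) = (0, 0)

Substituting (0, 0) into the claim:
LHS = cos(0 + 0) = 1
RHS = cos(0) + cos(0) = 2

Since LHS ≠ RHS, this pair disproves the claim, and no lexicographically smaller pair (a ≤ b, non-negative integers) does.

For instance (2, 6) is also a counterexample (LHS = cos(8) ≈ -0.1455, RHS = cos(2) + cos(6) ≈ 0.544), but it's lexicographically larger.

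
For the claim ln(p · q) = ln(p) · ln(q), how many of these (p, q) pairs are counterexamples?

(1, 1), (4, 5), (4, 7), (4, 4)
3

Testing each pair:
(1, 1): LHS = 0, RHS = 0 → satisfies claim
(4, 5): LHS = ln(20) ≈ 2.996, RHS = ln(4)·ln(5) ≈ 2.231 → counterexample
(4, 7): LHS = ln(28) ≈ 3.332, RHS = ln(4)·ln(7) ≈ 2.698 → counterexample
(4, 4): LHS = ln(16) ≈ 2.773, RHS = ln(4)² ≈ 1.922 → counterexample

That makes 3 counterexamples.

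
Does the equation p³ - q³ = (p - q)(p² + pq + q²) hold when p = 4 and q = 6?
Substituting p = 4, q = 6:

LHS = 4³ - 6³ = -152
RHS = (4 - 6)(4² + 4·6 + 6²) = -152

LHS = RHS, so the equation holds at this point.

Answer: Holds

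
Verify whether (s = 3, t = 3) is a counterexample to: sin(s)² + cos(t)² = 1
Substituting s = 3, t = 3:
LHS = sin(3)² + cos(3)² = 1
RHS = 1

The sides agree, so this pair does not disprove the claim.

Answer: No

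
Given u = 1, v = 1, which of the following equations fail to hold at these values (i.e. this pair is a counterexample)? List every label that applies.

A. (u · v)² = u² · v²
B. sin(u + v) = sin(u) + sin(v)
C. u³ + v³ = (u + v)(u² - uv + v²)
Evaluating each claim at the given values:
A. LHS = 1, RHS = 1 → holds here (LHS = RHS)
B. LHS = sin(2) ≈ 0.9093, RHS = 2·sin(1) ≈ 1.683 → fails here (LHS ≠ RHS)
C. LHS = 2, RHS = 2 → holds here (LHS = RHS)

Answer: B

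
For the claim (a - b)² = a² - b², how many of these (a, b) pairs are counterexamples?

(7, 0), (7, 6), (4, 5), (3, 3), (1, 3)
Testing each pair:
(7, 0): LHS = 49, RHS = 49 → satisfies claim
(7, 6): LHS = 1, RHS = 13 → counterexample
(4, 5): LHS = 1, RHS = -9 → counterexample
(3, 3): LHS = 0, RHS = 0 → satisfies claim
(1, 3): LHS = 4, RHS = -8 → counterexample

That makes 3 counterexamples.

Answer: 3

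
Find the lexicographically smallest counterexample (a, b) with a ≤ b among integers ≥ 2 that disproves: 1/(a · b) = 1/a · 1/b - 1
Substituting (2, 2) into the claim:
LHS = 1/(2 · 2) = 1/4
RHS = 1/2 · 1/2 - 1 = -3/4

Since LHS ≠ RHS, this pair disproves the claim, and no lexicographically smaller pair (a ≤ b, integers ≥ 2) does.

For instance (7, 7) is also a counterexample (LHS = 1/49, RHS = -48/49), but it's lexicographically larger.

Answer: (a, b) = (2, 2)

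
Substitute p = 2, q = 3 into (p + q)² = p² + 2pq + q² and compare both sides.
LHS = (2 + 3)² = 25
RHS = 2² + 2·2·3 + 3² = 25

LHS = RHS: the two sides agree.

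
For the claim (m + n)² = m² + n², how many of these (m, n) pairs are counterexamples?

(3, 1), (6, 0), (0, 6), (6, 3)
Testing each pair:
(3, 1): LHS = 16, RHS = 10 → counterexample
(6, 0): LHS = 36, RHS = 36 → satisfies claim
(0, 6): LHS = 36, RHS = 36 → satisfies claim
(6, 3): LHS = 81, RHS = 45 → counterexample

That makes 2 counterexamples.

Answer: 2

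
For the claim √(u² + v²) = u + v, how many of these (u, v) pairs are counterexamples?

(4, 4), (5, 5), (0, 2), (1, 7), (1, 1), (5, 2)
5

Testing each pair:
(4, 4): LHS = 4·√(2) ≈ 5.657, RHS = 8 → counterexample
(5, 5): LHS = 5·√(2) ≈ 7.071, RHS = 10 → counterexample
(0, 2): LHS = 2, RHS = 2 → satisfies claim
(1, 7): LHS = 5·√(2) ≈ 7.071, RHS = 8 → counterexample
(1, 1): LHS = √(2) ≈ 1.414, RHS = 2 → counterexample
(5, 2): LHS = √(29) ≈ 5.385, RHS = 7 → counterexample

That makes 5 counterexamples.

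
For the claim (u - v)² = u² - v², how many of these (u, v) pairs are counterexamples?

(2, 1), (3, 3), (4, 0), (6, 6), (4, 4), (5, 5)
1

Testing each pair:
(2, 1): LHS = 1, RHS = 3 → counterexample
(3, 3): LHS = 0, RHS = 0 → satisfies claim
(4, 0): LHS = 16, RHS = 16 → satisfies claim
(6, 6): LHS = 0, RHS = 0 → satisfies claim
(4, 4): LHS = 0, RHS = 0 → satisfies claim
(5, 5): LHS = 0, RHS = 0 → satisfies claim

That makes 1 counterexample.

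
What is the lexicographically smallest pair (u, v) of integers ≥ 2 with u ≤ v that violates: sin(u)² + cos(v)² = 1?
(u, v) = (2, 3)

Substituting (2, 3) into the claim:
LHS = sin(2)² + cos(3)² ≈ 1.807
RHS = 1

Since LHS ≠ RHS, this pair disproves the claim, and no lexicographically smaller pair (u ≤ v, integers ≥ 2) does.

For instance (7, 8) is also a counterexample (LHS = cos(8)² + sin(7)² ≈ 0.4528, RHS = 1), but it's lexicographically larger.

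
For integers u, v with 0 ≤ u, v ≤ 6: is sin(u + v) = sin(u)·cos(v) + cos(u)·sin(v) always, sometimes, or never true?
The identity holds for every pair in the range. For instance at (u, v) = (4, 4): both sides equal sin(8) ≈ 0.9894.

Answer: Always true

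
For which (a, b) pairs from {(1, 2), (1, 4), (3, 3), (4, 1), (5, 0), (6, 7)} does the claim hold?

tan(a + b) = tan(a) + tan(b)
Testing each pair:
(1, 2): LHS = tan(3) ≈ -0.1425, RHS = tan(2) + tan(1) ≈ -0.6276 → fails
(1, 4): LHS = tan(5) ≈ -3.381, RHS = tan(4) + tan(1) ≈ 2.715 → fails
(3, 3): LHS = tan(6) ≈ -0.291, RHS = 2·tan(3) ≈ -0.2851 → fails
(4, 1): LHS = tan(5) ≈ -3.381, RHS = tan(4) + tan(1) ≈ 2.715 → fails
(5, 0): LHS = tan(5) ≈ -3.381, RHS = tan(5) ≈ -3.381 → holds
(6, 7): LHS = tan(13) ≈ 0.463, RHS = tan(6) + tan(7) ≈ 0.5804 → fails

1 of 6 pairs satisfies the claim.

Answer: (5, 0)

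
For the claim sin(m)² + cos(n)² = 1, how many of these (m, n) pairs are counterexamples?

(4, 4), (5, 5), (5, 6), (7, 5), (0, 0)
2

Testing each pair:
(4, 4): LHS = cos(4)² + sin(4)² = 1, RHS = 1 → satisfies claim
(5, 5): LHS = cos(5)² + sin(5)² = 1, RHS = 1 → satisfies claim
(5, 6): LHS = sin(5)² + cos(6)² ≈ 1.841, RHS = 1 → counterexample
(7, 5): LHS = cos(5)² + sin(7)² ≈ 0.5121, RHS = 1 → counterexample
(0, 0): LHS = 1, RHS = 1 → satisfies claim

That makes 2 counterexamples.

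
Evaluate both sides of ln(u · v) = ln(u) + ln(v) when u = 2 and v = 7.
LHS = ln(2 · 7) = ln(14) ≈ 2.639
RHS = ln(2) + ln(7) ≈ 2.639

LHS = RHS: the two sides agree.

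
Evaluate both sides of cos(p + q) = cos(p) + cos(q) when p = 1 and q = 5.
LHS = cos(1 + 5) = cos(6) ≈ 0.9602
RHS = cos(1) + cos(5) ≈ 0.824

LHS ≠ RHS (they differ by about 0.1362), so the equation does not hold here.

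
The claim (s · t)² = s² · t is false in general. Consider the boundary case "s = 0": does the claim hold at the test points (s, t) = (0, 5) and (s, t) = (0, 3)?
Yes, holds at both test points

At (0, 5): LHS = 0, RHS = 0 → equal
At (0, 3): LHS = 0, RHS = 0 → equal

So the claim does hold at both of these boundary points, even though it is not an identity.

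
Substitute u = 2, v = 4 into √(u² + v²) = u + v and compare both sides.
LHS = √(2² + 4²) = 2·√(5) ≈ 4.472
RHS = 2 + 4 = 6

LHS ≠ RHS (they differ by about 1.528), so the equation does not hold here.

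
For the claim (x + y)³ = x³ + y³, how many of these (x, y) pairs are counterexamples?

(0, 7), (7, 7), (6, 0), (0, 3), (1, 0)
Testing each pair:
(0, 7): LHS = 343, RHS = 343 → satisfies claim
(7, 7): LHS = 2744, RHS = 686 → counterexample
(6, 0): LHS = 216, RHS = 216 → satisfies claim
(0, 3): LHS = 27, RHS = 27 → satisfies claim
(1, 0): LHS = 1, RHS = 1 → satisfies claim

That makes 1 counterexample.

Answer: 1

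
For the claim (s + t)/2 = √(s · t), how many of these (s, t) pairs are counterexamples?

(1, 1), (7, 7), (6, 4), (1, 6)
2

Testing each pair:
(1, 1): LHS = 1, RHS = 1 → satisfies claim
(7, 7): LHS = 7, RHS = 7 → satisfies claim
(6, 4): LHS = 5, RHS = 2·√(6) ≈ 4.899 → counterexample
(1, 6): LHS = 7/2, RHS = √(6) ≈ 2.449 → counterexample

That makes 2 counterexamples.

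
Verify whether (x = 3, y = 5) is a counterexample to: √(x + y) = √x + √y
Yes

Substituting x = 3, y = 5:
LHS = √(3 + 5) = 2·√(2) ≈ 2.828
RHS = √3 + √5 = √(3) + √(5) ≈ 3.968

Since LHS ≠ RHS, this pair disproves the claim.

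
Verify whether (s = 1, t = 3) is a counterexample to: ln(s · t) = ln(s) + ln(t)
Substituting s = 1, t = 3:
LHS = ln(1 · 3) = ln(3) ≈ 1.099
RHS = ln(1) + ln(3) = ln(3) ≈ 1.099

The sides agree, so this pair does not disprove the claim.

Answer: No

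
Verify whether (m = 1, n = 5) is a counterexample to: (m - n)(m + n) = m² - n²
No

Substituting m = 1, n = 5:
LHS = (1 - 5)(1 + 5) = -24
RHS = 1² - 5² = -24

The sides agree, so this pair does not disprove the claim.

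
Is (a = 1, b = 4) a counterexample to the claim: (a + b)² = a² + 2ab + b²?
No

Substituting a = 1, b = 4:
LHS = (1 + 4)² = 25
RHS = 1² + 2·1·4 + 4² = 25

The sides agree, so this pair does not disprove the claim.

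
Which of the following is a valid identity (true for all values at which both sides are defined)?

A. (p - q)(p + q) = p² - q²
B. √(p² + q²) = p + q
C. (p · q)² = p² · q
A: holds — e.g. at (2, 3), both sides equal -5.
B: fails at (3, 3) — LHS = 3·√(2) ≈ 4.243, RHS = 6.
C: fails at (3, 7) — LHS = 441, RHS = 63.

Answer: A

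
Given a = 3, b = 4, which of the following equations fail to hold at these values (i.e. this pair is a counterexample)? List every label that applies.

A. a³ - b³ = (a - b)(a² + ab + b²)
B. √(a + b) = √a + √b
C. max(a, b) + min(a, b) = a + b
B

Evaluating each claim at the given values:
A. LHS = -37, RHS = -37 → holds here (LHS = RHS)
B. LHS = √(7) ≈ 2.646, RHS = √(3) + 2 ≈ 3.732 → fails here (LHS ≠ RHS)
C. LHS = 7, RHS = 7 → holds here (LHS = RHS)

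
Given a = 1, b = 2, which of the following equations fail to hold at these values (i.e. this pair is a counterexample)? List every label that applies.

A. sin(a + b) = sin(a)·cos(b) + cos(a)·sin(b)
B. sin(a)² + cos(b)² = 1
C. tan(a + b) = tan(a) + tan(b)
B, C

Evaluating each claim at the given values:
A. LHS = sin(3) ≈ 0.1411, RHS = sin(1)·cos(2) + sin(2)·cos(1) ≈ 0.1411 → holds here (LHS = RHS)
B. LHS = cos(2)² + sin(1)² ≈ 0.8813, RHS = 1 → fails here (LHS ≠ RHS)
C. LHS = tan(3) ≈ -0.1425, RHS = tan(2) + tan(1) ≈ -0.6276 → fails here (LHS ≠ RHS)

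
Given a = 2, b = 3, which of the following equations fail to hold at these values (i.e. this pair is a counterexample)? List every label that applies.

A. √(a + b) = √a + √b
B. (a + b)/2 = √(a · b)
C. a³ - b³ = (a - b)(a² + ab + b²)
A, B

Evaluating each claim at the given values:
A. LHS = √(5) ≈ 2.236, RHS = √(2) + √(3) ≈ 3.146 → fails here (LHS ≠ RHS)
B. LHS = 5/2, RHS = √(6) ≈ 2.449 → fails here (LHS ≠ RHS)
C. LHS = -19, RHS = -19 → holds here (LHS = RHS)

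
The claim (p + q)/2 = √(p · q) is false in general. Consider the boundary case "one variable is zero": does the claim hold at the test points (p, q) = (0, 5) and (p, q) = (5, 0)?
No, fails at both test points

At (0, 5): LHS = 5/2 ≠ RHS = 0
At (5, 0): LHS = 5/2 ≠ RHS = 0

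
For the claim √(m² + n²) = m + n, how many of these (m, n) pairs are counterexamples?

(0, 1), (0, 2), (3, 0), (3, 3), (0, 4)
1

Testing each pair:
(0, 1): LHS = 1, RHS = 1 → satisfies claim
(0, 2): LHS = 2, RHS = 2 → satisfies claim
(3, 0): LHS = 3, RHS = 3 → satisfies claim
(3, 3): LHS = 3·√(2) ≈ 4.243, RHS = 6 → counterexample
(0, 4): LHS = 4, RHS = 4 → satisfies claim

That makes 1 counterexample.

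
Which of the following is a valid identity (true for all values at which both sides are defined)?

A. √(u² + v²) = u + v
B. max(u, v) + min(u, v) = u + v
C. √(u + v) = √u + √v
A: fails at (2, 4) — LHS = 2·√(5) ≈ 4.472, RHS = 6.
B: holds — e.g. at (1, 2), both sides equal 3.
C: fails at (3, 5) — LHS = 2·√(2) ≈ 2.828, RHS = √(3) + √(5) ≈ 3.968.

Answer: B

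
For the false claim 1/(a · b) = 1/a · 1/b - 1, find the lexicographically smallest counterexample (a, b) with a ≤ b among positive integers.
Substituting (1, 1) into the claim:
LHS = 1/(1 · 1) = 1
RHS = 1/1 · 1/1 - 1 = 0

Since LHS ≠ RHS, this pair disproves the claim, and no lexicographically smaller pair (a ≤ b, positive integers) does.

For instance (2, 3) is also a counterexample (LHS = 1/6, RHS = -5/6), but it's lexicographically larger.

Answer: (a, b) = (1, 1)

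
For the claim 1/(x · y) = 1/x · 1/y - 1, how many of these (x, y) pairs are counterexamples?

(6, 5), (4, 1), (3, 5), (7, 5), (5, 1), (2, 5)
Testing each pair:
(6, 5): LHS = 1/30, RHS = -29/30 → counterexample
(4, 1): LHS = 1/4, RHS = -3/4 → counterexample
(3, 5): LHS = 1/15, RHS = -14/15 → counterexample
(7, 5): LHS = 1/35, RHS = -34/35 → counterexample
(5, 1): LHS = 1/5, RHS = -4/5 → counterexample
(2, 5): LHS = 1/10, RHS = -9/10 → counterexample

That makes 6 counterexamples.

Answer: 6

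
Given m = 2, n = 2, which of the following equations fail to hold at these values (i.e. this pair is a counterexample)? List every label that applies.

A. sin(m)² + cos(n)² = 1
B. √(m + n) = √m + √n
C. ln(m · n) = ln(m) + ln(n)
B

Evaluating each claim at the given values:
A. LHS = cos(2)² + sin(2)² = 1, RHS = 1 → holds here (LHS = RHS)
B. LHS = 2, RHS = 2·√(2) ≈ 2.828 → fails here (LHS ≠ RHS)
C. LHS = ln(4) ≈ 1.386, RHS = 2·ln(2) ≈ 1.386 → holds here (LHS = RHS)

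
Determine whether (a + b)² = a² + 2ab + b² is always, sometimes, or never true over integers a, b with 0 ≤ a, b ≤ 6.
Always true

The identity holds for every pair in the range. For instance at (a, b) = (5, 2): both sides equal 49.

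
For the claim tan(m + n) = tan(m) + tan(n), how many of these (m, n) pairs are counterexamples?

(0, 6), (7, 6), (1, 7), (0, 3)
2

Testing each pair:
(0, 6): LHS = tan(6) ≈ -0.291, RHS = tan(6) ≈ -0.291 → satisfies claim
(7, 6): LHS = tan(13) ≈ 0.463, RHS = tan(6) + tan(7) ≈ 0.5804 → counterexample
(1, 7): LHS = tan(8) ≈ -6.8, RHS = tan(7) + tan(1) ≈ 2.429 → counterexample
(0, 3): LHS = tan(3) ≈ -0.1425, RHS = tan(3) ≈ -0.1425 → satisfies claim

That makes 2 counterexamples.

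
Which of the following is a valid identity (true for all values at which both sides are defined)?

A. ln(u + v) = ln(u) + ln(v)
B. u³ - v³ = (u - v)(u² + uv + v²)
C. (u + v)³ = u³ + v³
B

A: fails at (1, 3) — LHS = ln(4) ≈ 1.386, RHS = ln(3) ≈ 1.099.
B: holds — e.g. at (5, 8), both sides equal -387.
C: fails at (3, 4) — LHS = 343, RHS = 91.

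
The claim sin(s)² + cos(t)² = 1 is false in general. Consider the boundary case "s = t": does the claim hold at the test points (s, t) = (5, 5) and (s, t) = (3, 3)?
Yes, holds at both test points

At (5, 5): LHS = cos(5)² + sin(5)² = 1, RHS = 1 → equal
At (3, 3): LHS = sin(3)² + cos(3)² = 1, RHS = 1 → equal

So the claim does hold at both of these boundary points, even though it is not an identity.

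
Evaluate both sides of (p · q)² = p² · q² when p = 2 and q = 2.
LHS = (2 · 2)² = 16
RHS = 2² · 2² = 16

LHS = RHS: the two sides agree.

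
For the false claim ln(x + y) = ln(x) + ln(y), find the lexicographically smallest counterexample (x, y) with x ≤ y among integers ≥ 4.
(x, y) = (4, 4)

Substituting (4, 4) into the claim:
LHS = ln(4 + 4) = ln(8) ≈ 2.079
RHS = ln(4) + ln(4) = 2·ln(4) ≈ 2.773

Since LHS ≠ RHS, this pair disproves the claim, and no lexicographically smaller pair (x ≤ y, integers ≥ 4) does.

For instance (4, 9) is also a counterexample (LHS = ln(13) ≈ 2.565, RHS = ln(4) + ln(9) ≈ 3.584), but it's lexicographically larger.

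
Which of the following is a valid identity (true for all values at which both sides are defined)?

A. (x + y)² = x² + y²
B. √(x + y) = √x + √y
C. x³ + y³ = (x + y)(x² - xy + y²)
C

A: fails at (3, 7) — LHS = 100, RHS = 58.
B: fails at (1, 3) — LHS = 2, RHS = 1 + √(3) ≈ 2.732.
C: holds — e.g. at (1, 3), both sides equal 28.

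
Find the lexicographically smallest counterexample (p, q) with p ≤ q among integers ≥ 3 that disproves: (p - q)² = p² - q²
Substituting (3, 4) into the claim:
LHS = (3 - 4)² = 1
RHS = 3² - 4² = -7

Since LHS ≠ RHS, this pair disproves the claim, and no lexicographically smaller pair (p ≤ q, integers ≥ 3) does.

For instance (5, 7) is also a counterexample (LHS = 4, RHS = -24), but it's lexicographically larger.

Answer: (p, q) = (3, 4)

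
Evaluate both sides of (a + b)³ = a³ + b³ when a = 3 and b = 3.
LHS = (3 + 3)³ = 216
RHS = 3³ + 3³ = 54

LHS ≠ RHS, so the equation does not hold here.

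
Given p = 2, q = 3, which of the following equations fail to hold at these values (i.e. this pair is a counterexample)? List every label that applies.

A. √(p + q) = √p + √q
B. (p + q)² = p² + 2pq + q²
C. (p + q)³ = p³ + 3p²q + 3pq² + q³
A

Evaluating each claim at the given values:
A. LHS = √(5) ≈ 2.236, RHS = √(2) + √(3) ≈ 3.146 → fails here (LHS ≠ RHS)
B. LHS = 25, RHS = 25 → holds here (LHS = RHS)
C. LHS = 125, RHS = 125 → holds here (LHS = RHS)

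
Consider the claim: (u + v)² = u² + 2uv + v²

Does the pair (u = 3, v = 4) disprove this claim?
No

Substituting u = 3, v = 4:
LHS = (3 + 4)² = 49
RHS = 3² + 2·3·4 + 4² = 49

The sides agree, so this pair does not disprove the claim.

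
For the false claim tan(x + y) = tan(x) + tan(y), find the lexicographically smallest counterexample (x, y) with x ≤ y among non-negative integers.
(x, y) = (1, 1)

Substituting (1, 1) into the claim:
LHS = tan(1 + 1) = tan(2) ≈ -2.185
RHS = tan(1) + tan(1) = 2·tan(1) ≈ 3.115

Since LHS ≠ RHS, this pair disproves the claim, and no lexicographically smaller pair (x ≤ y, non-negative integers) does.

For instance (2, 7) is also a counterexample (LHS = tan(9) ≈ -0.4523, RHS = tan(2) + tan(7) ≈ -1.314), but it's lexicographically larger.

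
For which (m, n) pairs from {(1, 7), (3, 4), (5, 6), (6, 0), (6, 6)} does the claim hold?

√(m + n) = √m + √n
(6, 0)

Testing each pair:
(1, 7): LHS = 2·√(2) ≈ 2.828, RHS = 1 + √(7) ≈ 3.646 → fails
(3, 4): LHS = √(7) ≈ 2.646, RHS = √(3) + 2 ≈ 3.732 → fails
(5, 6): LHS = √(11) ≈ 3.317, RHS = √(5) + √(6) ≈ 4.686 → fails
(6, 0): LHS = √(6) ≈ 2.449, RHS = √(6) ≈ 2.449 → holds
(6, 6): LHS = 2·√(3) ≈ 3.464, RHS = 2·√(6) ≈ 4.899 → fails

1 of 5 pairs satisfies the claim.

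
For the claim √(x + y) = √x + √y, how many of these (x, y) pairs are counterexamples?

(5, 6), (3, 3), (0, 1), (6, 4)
3

Testing each pair:
(5, 6): LHS = √(11) ≈ 3.317, RHS = √(5) + √(6) ≈ 4.686 → counterexample
(3, 3): LHS = √(6) ≈ 2.449, RHS = 2·√(3) ≈ 3.464 → counterexample
(0, 1): LHS = 1, RHS = 1 → satisfies claim
(6, 4): LHS = √(10) ≈ 3.162, RHS = 2 + √(6) ≈ 4.449 → counterexample

That makes 3 counterexamples.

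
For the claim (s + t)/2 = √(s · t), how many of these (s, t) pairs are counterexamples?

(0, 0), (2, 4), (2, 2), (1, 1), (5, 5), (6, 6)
1

Testing each pair:
(0, 0): LHS = 0, RHS = 0 → satisfies claim
(2, 4): LHS = 3, RHS = 2·√(2) ≈ 2.828 → counterexample
(2, 2): LHS = 2, RHS = 2 → satisfies claim
(1, 1): LHS = 1, RHS = 1 → satisfies claim
(5, 5): LHS = 5, RHS = 5 → satisfies claim
(6, 6): LHS = 6, RHS = 6 → satisfies claim

That makes 1 counterexample.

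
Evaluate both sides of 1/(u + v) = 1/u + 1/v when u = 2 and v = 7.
LHS = 1/(2 + 7) = 1/9
RHS = 1/2 + 1/7 = 9/14

LHS ≠ RHS, so the equation does not hold here.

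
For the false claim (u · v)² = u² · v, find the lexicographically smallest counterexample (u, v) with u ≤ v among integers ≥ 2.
(u, v) = (2, 2)

Substituting (2, 2) into the claim:
LHS = (2 · 2)² = 16
RHS = 2² · 2 = 8

Since LHS ≠ RHS, this pair disproves the claim, and no lexicographically smaller pair (u ≤ v, integers ≥ 2) does.

For instance (4, 5) is also a counterexample (LHS = 400, RHS = 80), but it's lexicographically larger.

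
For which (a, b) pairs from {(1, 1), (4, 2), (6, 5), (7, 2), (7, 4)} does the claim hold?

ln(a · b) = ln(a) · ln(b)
Testing each pair:
(1, 1): LHS = 0, RHS = 0 → holds
(4, 2): LHS = ln(8) ≈ 2.079, RHS = ln(2)·ln(4) ≈ 0.9609 → fails
(6, 5): LHS = ln(30) ≈ 3.401, RHS = ln(5)·ln(6) ≈ 2.884 → fails
(7, 2): LHS = ln(14) ≈ 2.639, RHS = ln(2)·ln(7) ≈ 1.349 → fails
(7, 4): LHS = ln(28) ≈ 3.332, RHS = ln(4)·ln(7) ≈ 2.698 → fails

1 of 5 pairs satisfies the claim.

Answer: (1, 1)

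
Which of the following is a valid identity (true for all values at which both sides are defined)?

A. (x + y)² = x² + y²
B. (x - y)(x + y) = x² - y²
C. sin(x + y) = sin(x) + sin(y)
A: fails at (2, 2) — LHS = 16, RHS = 8.
B: holds — e.g. at (1, 4), both sides equal -15.
C: fails at (4, 6) — LHS = sin(10) ≈ -0.544, RHS = sin(4) + sin(6) ≈ -1.036.

Answer: B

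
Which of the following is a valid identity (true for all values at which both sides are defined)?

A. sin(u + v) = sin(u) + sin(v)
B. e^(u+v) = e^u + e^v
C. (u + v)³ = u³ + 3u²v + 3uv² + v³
A: fails at (3, 3) — LHS = sin(6) ≈ -0.2794, RHS = 2·sin(3) ≈ 0.2822.
B: fails at (4, 6) — LHS = e^10 ≈ 22026.5, RHS = e^4 + e^6 ≈ 458.
C: holds — e.g. at (2, 5), both sides equal 343.

Answer: C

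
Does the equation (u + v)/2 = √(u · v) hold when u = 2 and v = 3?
Substituting u = 2, v = 3:

LHS = (2 + 3)/2 = 5/2
RHS = √(2 · 3) = √(6) ≈ 2.449

LHS ≠ RHS, so the equation does not hold at this point.

Answer: Fails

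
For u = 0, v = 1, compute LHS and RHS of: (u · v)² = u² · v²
LHS = (0 · 1)² = 0
RHS = 0² · 1² = 0

LHS = RHS: the two sides agree.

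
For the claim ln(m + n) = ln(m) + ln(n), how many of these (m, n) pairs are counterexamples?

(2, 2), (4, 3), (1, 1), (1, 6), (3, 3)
4

Testing each pair:
(2, 2): LHS = ln(4) ≈ 1.386, RHS = 2·ln(2) ≈ 1.386 → satisfies claim
(4, 3): LHS = ln(7) ≈ 1.946, RHS = ln(3) + ln(4) ≈ 2.485 → counterexample
(1, 1): LHS = ln(2) ≈ 0.6931, RHS = 0 → counterexample
(1, 6): LHS = ln(7) ≈ 1.946, RHS = ln(6) ≈ 1.792 → counterexample
(3, 3): LHS = ln(6) ≈ 1.792, RHS = 2·ln(3) ≈ 2.197 → counterexample

That makes 4 counterexamples.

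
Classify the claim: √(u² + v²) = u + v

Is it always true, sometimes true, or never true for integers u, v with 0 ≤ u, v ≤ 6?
Sometimes true

It holds at (u, v) = (4, 0) (both sides equal 4), but fails at (u, v) = (1, 3) (LHS = √(10) ≈ 3.162, RHS = 4).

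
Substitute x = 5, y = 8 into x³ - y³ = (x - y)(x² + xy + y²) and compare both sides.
LHS = 5³ - 8³ = -387
RHS = (5 - 8)(5² + 5·8 + 8²) = -387

LHS = RHS: the two sides agree.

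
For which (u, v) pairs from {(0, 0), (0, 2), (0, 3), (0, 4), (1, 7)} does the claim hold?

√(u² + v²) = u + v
(0, 0), (0, 2), (0, 3), (0, 4)

Testing each pair:
(0, 0): LHS = 0, RHS = 0 → holds
(0, 2): LHS = 2, RHS = 2 → holds
(0, 3): LHS = 3, RHS = 3 → holds
(0, 4): LHS = 4, RHS = 4 → holds
(1, 7): LHS = 5·√(2) ≈ 7.071, RHS = 8 → fails

4 of 5 pairs satisfy the claim.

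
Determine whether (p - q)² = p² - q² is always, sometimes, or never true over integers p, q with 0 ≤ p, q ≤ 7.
It holds at (p, q) = (4, 4) (both sides equal 0), but fails at (p, q) = (1, 3) (LHS = 4, RHS = -8).

Answer: Sometimes true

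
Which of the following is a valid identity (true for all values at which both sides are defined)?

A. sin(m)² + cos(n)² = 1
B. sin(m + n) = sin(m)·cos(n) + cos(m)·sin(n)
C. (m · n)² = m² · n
B

A: fails at (5, 8) — LHS = cos(8)² + sin(5)² ≈ 0.9407, RHS = 1.
B: holds — e.g. at (3, 3), both sides equal sin(6) ≈ -0.2794.
C: fails at (6, 7) — LHS = 1764, RHS = 252.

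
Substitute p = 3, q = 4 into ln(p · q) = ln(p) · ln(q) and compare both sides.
LHS = ln(3 · 4) = ln(12) ≈ 2.485
RHS = ln(3) · ln(4) ≈ 1.523

LHS ≠ RHS (they differ by about 0.9619), so the equation does not hold here.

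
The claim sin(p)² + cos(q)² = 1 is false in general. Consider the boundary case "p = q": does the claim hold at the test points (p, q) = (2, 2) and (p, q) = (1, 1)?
At (2, 2): LHS = cos(2)² + sin(2)² = 1, RHS = 1 → equal
At (1, 1): LHS = cos(1)² + sin(1)² = 1, RHS = 1 → equal

So the claim does hold at both of these boundary points, even though it is not an identity.

Answer: Yes, holds at both test points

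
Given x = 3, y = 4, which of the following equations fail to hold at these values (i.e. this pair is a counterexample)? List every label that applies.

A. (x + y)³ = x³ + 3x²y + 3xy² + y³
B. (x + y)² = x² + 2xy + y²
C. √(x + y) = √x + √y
Evaluating each claim at the given values:
A. LHS = 343, RHS = 343 → holds here (LHS = RHS)
B. LHS = 49, RHS = 49 → holds here (LHS = RHS)
C. LHS = √(7) ≈ 2.646, RHS = √(3) + 2 ≈ 3.732 → fails here (LHS ≠ RHS)

Answer: C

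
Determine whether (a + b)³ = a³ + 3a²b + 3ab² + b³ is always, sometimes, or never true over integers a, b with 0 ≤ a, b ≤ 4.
Always true

The identity holds for every pair in the range. For instance at (a, b) = (1, 2): both sides equal 27.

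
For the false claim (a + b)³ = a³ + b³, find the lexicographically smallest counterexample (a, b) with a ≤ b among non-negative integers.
At (0, 0): both sides equal 0, so it holds there.

Substituting (1, 1) into the claim:
LHS = (1 + 1)³ = 8
RHS = 1³ + 1³ = 2

Since LHS ≠ RHS, this pair disproves the claim, and no lexicographically smaller pair (a ≤ b, non-negative integers) does.

For instance (4, 4) is also a counterexample (LHS = 512, RHS = 128), but it's lexicographically larger.

Answer: (a, b) = (1, 1)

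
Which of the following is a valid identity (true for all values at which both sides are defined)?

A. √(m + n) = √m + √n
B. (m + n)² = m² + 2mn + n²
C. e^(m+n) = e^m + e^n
A: fails at (4, 5) — LHS = 3, RHS = 2 + √(5) ≈ 4.236.
B: holds — e.g. at (1, 2), both sides equal 9.
C: fails at (5, 5) — LHS = e^10 ≈ 22026.5, RHS = 2·e^5 ≈ 296.8.

Answer: B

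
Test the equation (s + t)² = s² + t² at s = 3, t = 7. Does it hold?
Substituting s = 3, t = 7:

LHS = (3 + 7)² = 100
RHS = 3² + 7² = 58

LHS ≠ RHS, so the equation does not hold at this point.

Answer: Fails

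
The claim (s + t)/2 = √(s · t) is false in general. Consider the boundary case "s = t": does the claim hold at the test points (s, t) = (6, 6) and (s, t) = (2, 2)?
At (6, 6): LHS = 6, RHS = 6 → equal
At (2, 2): LHS = 2, RHS = 2 → equal

So the claim does hold at both of these boundary points, even though it is not an identity.

Answer: Yes, holds at both test points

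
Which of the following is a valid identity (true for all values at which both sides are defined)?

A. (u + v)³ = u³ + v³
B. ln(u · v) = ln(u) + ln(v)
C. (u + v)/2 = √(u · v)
A: fails at (4, 6) — LHS = 1000, RHS = 280.
B: holds — e.g. at (1, 2), both sides equal ln(2) ≈ 0.6931.
C: fails at (0, 1) — LHS = 1/2, RHS = 0.

Answer: B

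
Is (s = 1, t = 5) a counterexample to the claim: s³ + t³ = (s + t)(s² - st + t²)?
Substituting s = 1, t = 5:
LHS = 1³ + 5³ = 126
RHS = (1 + 5)(1² - 1·5 + 5²) = 126

The sides agree, so this pair does not disprove the claim.

Answer: No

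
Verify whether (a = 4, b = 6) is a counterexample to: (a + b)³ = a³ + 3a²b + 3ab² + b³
No

Substituting a = 4, b = 6:
LHS = (4 + 6)³ = 1000
RHS = 4³ + 3·4²·6 + 3·4·6² + 6³ = 1000

The sides agree, so this pair does not disprove the claim.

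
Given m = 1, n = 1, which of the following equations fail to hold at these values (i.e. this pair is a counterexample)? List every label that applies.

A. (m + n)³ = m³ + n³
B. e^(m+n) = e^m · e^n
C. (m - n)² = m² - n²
Evaluating each claim at the given values:
A. LHS = 8, RHS = 2 → fails here (LHS ≠ RHS)
B. LHS = e^2 ≈ 7.389, RHS = e^2 ≈ 7.389 → holds here (LHS = RHS)
C. LHS = 0, RHS = 0 → holds here (LHS = RHS)

Answer: A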